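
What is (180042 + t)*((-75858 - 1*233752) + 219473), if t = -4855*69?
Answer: 13966998561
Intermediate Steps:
t = -334995
(180042 + t)*((-75858 - 1*233752) + 219473) = (180042 - 334995)*((-75858 - 1*233752) + 219473) = -154953*((-75858 - 233752) + 219473) = -154953*(-309610 + 219473) = -154953*(-90137) = 13966998561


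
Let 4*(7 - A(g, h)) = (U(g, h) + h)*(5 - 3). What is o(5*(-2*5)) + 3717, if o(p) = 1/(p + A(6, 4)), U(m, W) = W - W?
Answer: 167264/45 ≈ 3717.0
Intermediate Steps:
U(m, W) = 0
A(g, h) = 7 - h/2 (A(g, h) = 7 - (0 + h)*(5 - 3)/4 = 7 - h*2/4 = 7 - h/2)
o(p) = 1/(5 + p) (o(p) = 1/(p + (7 - ½*4)) = 1/(p + (7 - 2)) = 1/(p + 5) = 1/(5 + p))
o(5*(-2*5)) + 3717 = 1/(5 + 5*(-2*5)) + 3717 = 1/(5 + 5*(-10)) + 3717 = 1/(5 - 50) + 3717 = 1/(-45) + 3717 = -1/45 + 3717 = 167264/45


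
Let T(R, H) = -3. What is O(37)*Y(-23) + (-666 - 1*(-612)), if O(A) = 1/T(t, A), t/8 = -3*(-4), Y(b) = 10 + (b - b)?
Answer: -172/3 ≈ -57.333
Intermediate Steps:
Y(b) = 10 (Y(b) = 10 + 0 = 10)
t = 96 (t = 8*(-3*(-4)) = 8*12 = 96)
O(A) = -⅓ (O(A) = 1/(-3) = -⅓)
O(37)*Y(-23) + (-666 - 1*(-612)) = -⅓*10 + (-666 - 1*(-612)) = -10/3 + (-666 + 612) = -10/3 - 54 = -172/3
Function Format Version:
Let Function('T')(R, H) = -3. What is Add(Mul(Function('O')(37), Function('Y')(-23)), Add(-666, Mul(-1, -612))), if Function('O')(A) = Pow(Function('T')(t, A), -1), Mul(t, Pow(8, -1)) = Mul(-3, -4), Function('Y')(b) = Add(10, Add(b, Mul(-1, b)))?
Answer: Rational(-172, 3) ≈ -57.333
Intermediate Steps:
Function('Y')(b) = 10 (Function('Y')(b) = Add(10, 0) = 10)
t = 96 (t = Mul(8, Mul(-3, -4)) = Mul(8, 12) = 96)
Function('O')(A) = Rational(-1, 3) (Function('O')(A) = Pow(-3, -1) = Rational(-1, 3))
Add(Mul(Function('O')(37), Function('Y')(-23)), Add(-666, Mul(-1, -612))) = Add(Mul(Rational(-1, 3), 10), Add(-666, Mul(-1, -612))) = Add(Rational(-10, 3), Add(-666, 612)) = Add(Rational(-10, 3), -54) = Rational(-172, 3)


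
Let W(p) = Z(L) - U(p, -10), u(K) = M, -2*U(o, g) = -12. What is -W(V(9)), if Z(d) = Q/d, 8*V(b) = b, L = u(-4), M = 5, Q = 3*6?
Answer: 12/5 ≈ 2.4000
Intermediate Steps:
Q = 18
U(o, g) = 6 (U(o, g) = -½*(-12) = 6)
u(K) = 5
L = 5
V(b) = b/8
Z(d) = 18/d
W(p) = -12/5 (W(p) = 18/5 - 1*6 = 18*(⅕) - 6 = 18/5 - 6 = -12/5)
-W(V(9)) = -1*(-12/5) = 12/5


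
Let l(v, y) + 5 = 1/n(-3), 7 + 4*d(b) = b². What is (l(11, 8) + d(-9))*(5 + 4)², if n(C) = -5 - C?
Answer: 1053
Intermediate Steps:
d(b) = -7/4 + b²/4
l(v, y) = -11/2 (l(v, y) = -5 + 1/(-5 - 1*(-3)) = -5 + 1/(-5 + 3) = -5 + 1/(-2) = -5 - ½ = -11/2)
(l(11, 8) + d(-9))*(5 + 4)² = (-11/2 + (-7/4 + (¼)*(-9)²))*(5 + 4)² = (-11/2 + (-7/4 + (¼)*81))*9² = (-11/2 + (-7/4 + 81/4))*81 = (-11/2 + 37/2)*81 = 13*81 = 1053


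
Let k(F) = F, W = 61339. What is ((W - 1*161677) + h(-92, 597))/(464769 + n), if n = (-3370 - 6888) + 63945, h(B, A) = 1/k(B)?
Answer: -9231097/47697952 ≈ -0.19353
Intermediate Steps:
h(B, A) = 1/B
n = 53687 (n = -10258 + 63945 = 53687)
((W - 1*161677) + h(-92, 597))/(464769 + n) = ((61339 - 1*161677) + 1/(-92))/(464769 + 53687) = ((61339 - 161677) - 1/92)/518456 = (-100338 - 1/92)*(1/518456) = -9231097/92*1/518456 = -9231097/47697952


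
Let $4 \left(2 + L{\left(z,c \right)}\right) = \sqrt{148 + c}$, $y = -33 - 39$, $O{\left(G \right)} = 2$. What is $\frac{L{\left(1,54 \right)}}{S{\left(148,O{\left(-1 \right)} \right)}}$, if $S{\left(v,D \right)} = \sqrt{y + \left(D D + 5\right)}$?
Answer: $\frac{i \sqrt{7} \left(8 - \sqrt{202}\right)}{84} \approx - 0.19568 i$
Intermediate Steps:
$y = -72$
$S{\left(v,D \right)} = \sqrt{-67 + D^{2}}$ ($S{\left(v,D \right)} = \sqrt{-72 + \left(D D + 5\right)} = \sqrt{-72 + \left(D^{2} + 5\right)} = \sqrt{-72 + \left(5 + D^{2}\right)} = \sqrt{-67 + D^{2}}$)
$L{\left(z,c \right)} = -2 + \frac{\sqrt{148 + c}}{4}$
$\frac{L{\left(1,54 \right)}}{S{\left(148,O{\left(-1 \right)} \right)}} = \frac{-2 + \frac{\sqrt{148 + 54}}{4}}{\sqrt{-67 + 2^{2}}} = \frac{-2 + \frac{\sqrt{202}}{4}}{\sqrt{-67 + 4}} = \frac{-2 + \frac{\sqrt{202}}{4}}{\sqrt{-63}} = \frac{-2 + \frac{\sqrt{202}}{4}}{3 i \sqrt{7}} = \left(-2 + \frac{\sqrt{202}}{4}\right) \left(- \frac{i \sqrt{7}}{21}\right) = - \frac{i \sqrt{7} \left(-2 + \frac{\sqrt{202}}{4}\right)}{21}$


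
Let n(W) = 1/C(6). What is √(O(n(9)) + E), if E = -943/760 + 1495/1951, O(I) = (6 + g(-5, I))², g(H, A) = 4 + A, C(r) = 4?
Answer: √57486189841855/741380 ≈ 10.227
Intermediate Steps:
n(W) = ¼ (n(W) = 1/4 = ¼)
O(I) = (10 + I)² (O(I) = (6 + (4 + I))² = (10 + I)²)
E = -703593/1482760 (E = -943*1/760 + 1495*(1/1951) = -943/760 + 1495/1951 = -703593/1482760 ≈ -0.47452)
√(O(n(9)) + E) = √((10 + ¼)² - 703593/1482760) = √((41/4)² - 703593/1482760) = √(1681/16 - 703593/1482760) = √(310157759/2965520) = √57486189841855/741380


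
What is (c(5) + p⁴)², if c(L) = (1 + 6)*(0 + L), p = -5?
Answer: 435600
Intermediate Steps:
c(L) = 7*L
(c(5) + p⁴)² = (7*5 + (-5)⁴)² = (35 + 625)² = 660² = 435600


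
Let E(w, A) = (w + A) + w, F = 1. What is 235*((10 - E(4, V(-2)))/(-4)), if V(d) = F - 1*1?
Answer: -235/2 ≈ -117.50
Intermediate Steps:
V(d) = 0 (V(d) = 1 - 1*1 = 1 - 1 = 0)
E(w, A) = A + 2*w (E(w, A) = (A + w) + w = A + 2*w)
235*((10 - E(4, V(-2)))/(-4)) = 235*((10 - (0 + 2*4))/(-4)) = 235*((10 - (0 + 8))*(-¼)) = 235*((10 - 1*8)*(-¼)) = 235*((10 - 8)*(-¼)) = 235*(2*(-¼)) = 235*(-½) = -235/2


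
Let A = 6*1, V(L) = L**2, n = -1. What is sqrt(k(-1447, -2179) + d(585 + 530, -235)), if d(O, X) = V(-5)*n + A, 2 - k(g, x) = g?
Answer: sqrt(1430) ≈ 37.815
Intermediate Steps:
k(g, x) = 2 - g
A = 6
d(O, X) = -19 (d(O, X) = (-5)**2*(-1) + 6 = 25*(-1) + 6 = -25 + 6 = -19)
sqrt(k(-1447, -2179) + d(585 + 530, -235)) = sqrt((2 - 1*(-1447)) - 19) = sqrt((2 + 1447) - 19) = sqrt(1449 - 19) = sqrt(1430)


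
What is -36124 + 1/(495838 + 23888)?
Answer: -18774582023/519726 ≈ -36124.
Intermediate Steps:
-36124 + 1/(495838 + 23888) = -36124 + 1/519726 = -18774582023/519726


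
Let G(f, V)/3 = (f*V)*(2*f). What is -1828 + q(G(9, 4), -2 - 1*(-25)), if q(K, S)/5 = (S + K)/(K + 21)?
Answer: -716437/393 ≈ -1823.0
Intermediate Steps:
G(f, V) = 6*V*f² (G(f, V) = 3*((f*V)*(2*f)) = 3*((V*f)*(2*f)) = 3*(2*V*f²) = 6*V*f²)
q(K, S) = 5*(K + S)/(21 + K) (q(K, S) = 5*((S + K)/(K + 21)) = 5*((K + S)/(21 + K)) = 5*(K + S)/(21 + K))
-1828 + q(G(9, 4), -2 - 1*(-25)) = -1828 + 5*(6*4*9² + (-2 - 1*(-25)))/(21 + 6*4*9²) = -1828 + 5*(6*4*81 + (-2 + 25))/(21 + 6*4*81) = -1828 + 5*(1944 + 23)/(21 + 1944) = -1828 + 5*1967/1965 = -1828 + 5*(1/1965)*1967 = -1828 + 1967/393 = -716437/393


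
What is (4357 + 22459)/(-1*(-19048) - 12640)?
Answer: 3352/801 ≈ 4.1848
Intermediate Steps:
(4357 + 22459)/(-1*(-19048) - 12640) = 26816/(19048 - 12640) = 26816/6408 = 26816*(1/6408) = 3352/801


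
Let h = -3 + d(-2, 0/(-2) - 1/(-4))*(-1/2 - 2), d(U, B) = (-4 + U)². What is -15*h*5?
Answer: 6975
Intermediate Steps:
h = -93 (h = -3 + (-4 - 2)²*(-1/2 - 2) = -3 + (-6)²*((½)*(-1) - 2) = -3 + 36*(-½ - 2) = -3 + 36*(-5/2) = -3 - 90 = -93)
-15*h*5 = -15*(-93)*5 = 1395*5 = 6975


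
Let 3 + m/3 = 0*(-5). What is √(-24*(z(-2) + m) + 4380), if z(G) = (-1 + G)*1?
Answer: 2*√1167 ≈ 68.323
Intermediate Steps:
m = -9 (m = -9 + 3*(0*(-5)) = -9 + 3*0 = -9 + 0 = -9)
z(G) = -1 + G
√(-24*(z(-2) + m) + 4380) = √(-24*((-1 - 2) - 9) + 4380) = √(-24*(-3 - 9) + 4380) = √(-24*(-12) + 4380) = √(288 + 4380) = √4668 = 2*√1167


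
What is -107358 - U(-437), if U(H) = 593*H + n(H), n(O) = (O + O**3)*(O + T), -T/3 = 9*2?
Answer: -40975708207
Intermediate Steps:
T = -54 (T = -27*2 = -3*18 = -54)
n(O) = (-54 + O)*(O + O**3) (n(O) = (O + O**3)*(O - 54) = (O + O**3)*(-54 + O) = (-54 + O)*(O + O**3))
U(H) = 593*H + H*(-54 + H + H**3 - 54*H**2)
-107358 - U(-437) = -107358 - (-437)*(539 - 437 + (-437)**3 - 54*(-437)**2) = -107358 - (-437)*(539 - 437 - 83453453 - 54*190969) = -107358 - (-437)*(539 - 437 - 83453453 - 10312326) = -107358 - (-437)*(-93765677) = -107358 - 1*40975600849 = -107358 - 40975600849 = -40975708207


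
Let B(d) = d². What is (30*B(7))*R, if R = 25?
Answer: 36750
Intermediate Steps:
(30*B(7))*R = (30*7²)*25 = (30*49)*25 = 1470*25 = 36750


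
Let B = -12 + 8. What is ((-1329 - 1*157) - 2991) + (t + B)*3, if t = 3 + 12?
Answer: -4444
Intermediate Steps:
B = -4
t = 15
((-1329 - 1*157) - 2991) + (t + B)*3 = ((-1329 - 1*157) - 2991) + (15 - 4)*3 = ((-1329 - 157) - 2991) + 11*3 = (-1486 - 2991) + 33 = -4477 + 33 = -4444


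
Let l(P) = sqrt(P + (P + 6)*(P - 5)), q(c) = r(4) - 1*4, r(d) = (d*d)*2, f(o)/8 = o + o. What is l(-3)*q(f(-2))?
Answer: 84*I*sqrt(3) ≈ 145.49*I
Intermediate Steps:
f(o) = 16*o (f(o) = 8*(o + o) = 8*(2*o) = 16*o)
r(d) = 2*d**2 (r(d) = d**2*2 = 2*d**2)
q(c) = 28 (q(c) = 2*4**2 - 1*4 = 2*16 - 4 = 32 - 4 = 28)
l(P) = sqrt(P + (-5 + P)*(6 + P)) (l(P) = sqrt(P + (6 + P)*(-5 + P)) = sqrt(P + (-5 + P)*(6 + P)))
l(-3)*q(f(-2)) = sqrt(-30 + (-3)**2 + 2*(-3))*28 = sqrt(-30 + 9 - 6)*28 = sqrt(-27)*28 = (3*I*sqrt(3))*28 = 84*I*sqrt(3)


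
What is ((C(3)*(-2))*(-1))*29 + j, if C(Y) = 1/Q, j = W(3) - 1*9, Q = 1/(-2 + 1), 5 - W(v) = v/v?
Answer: -63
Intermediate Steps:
W(v) = 4 (W(v) = 5 - v/v = 5 - 1*1 = 5 - 1 = 4)
Q = -1 (Q = 1/(-1) = -1)
j = -5 (j = 4 - 1*9 = 4 - 9 = -5)
C(Y) = -1 (C(Y) = 1/(-1) = -1)
((C(3)*(-2))*(-1))*29 + j = (-1*(-2)*(-1))*29 - 5 = (2*(-1))*29 - 5 = -2*29 - 5 = -58 - 5 = -63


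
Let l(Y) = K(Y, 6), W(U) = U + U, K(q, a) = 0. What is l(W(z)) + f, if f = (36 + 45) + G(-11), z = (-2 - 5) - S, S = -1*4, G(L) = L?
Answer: 70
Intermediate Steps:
S = -4
z = -3 (z = (-2 - 5) - 1*(-4) = -7 + 4 = -3)
W(U) = 2*U
l(Y) = 0
f = 70 (f = (36 + 45) - 11 = 81 - 11 = 70)
l(W(z)) + f = 0 + 70 = 70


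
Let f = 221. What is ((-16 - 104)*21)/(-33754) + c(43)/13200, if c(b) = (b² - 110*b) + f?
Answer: -201863/1591260 ≈ -0.12686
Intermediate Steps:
c(b) = 221 + b² - 110*b (c(b) = (b² - 110*b) + 221 = 221 + b² - 110*b)
((-16 - 104)*21)/(-33754) + c(43)/13200 = ((-16 - 104)*21)/(-33754) + (221 + 43² - 110*43)/13200 = -120*21*(-1/33754) + (221 + 1849 - 4730)*(1/13200) = -2520*(-1/33754) - 2660*1/13200 = 180/2411 - 133/660 = -201863/1591260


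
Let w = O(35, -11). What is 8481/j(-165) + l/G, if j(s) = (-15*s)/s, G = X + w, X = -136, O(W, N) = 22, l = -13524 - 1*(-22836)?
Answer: -61473/95 ≈ -647.08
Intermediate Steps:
l = 9312 (l = -13524 + 22836 = 9312)
w = 22
G = -114 (G = -136 + 22 = -114)
j(s) = -15
8481/j(-165) + l/G = 8481/(-15) + 9312/(-114) = 8481*(-1/15) + 9312*(-1/114) = -2827/5 - 1552/19 = -61473/95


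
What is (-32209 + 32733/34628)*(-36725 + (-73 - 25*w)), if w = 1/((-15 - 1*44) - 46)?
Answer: 861851821958807/727188 ≈ 1.1852e+9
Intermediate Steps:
w = -1/105 (w = 1/((-15 - 44) - 46) = 1/(-59 - 46) = 1/(-105) = -1/105 ≈ -0.0095238)
(-32209 + 32733/34628)*(-36725 + (-73 - 25*w)) = (-32209 + 32733/34628)*(-36725 + (-73 - 25*(-1/105))) = (-32209 + 32733*(1/34628))*(-36725 + (-73 + 5/21)) = (-32209 + 32733/34628)*(-36725 - 1528/21) = -1115300519/34628*(-772753/21) = 861851821958807/727188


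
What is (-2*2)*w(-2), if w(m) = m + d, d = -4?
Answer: 24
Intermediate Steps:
w(m) = -4 + m (w(m) = m - 4 = -4 + m)
(-2*2)*w(-2) = (-2*2)*(-4 - 2) = -4*(-6) = 24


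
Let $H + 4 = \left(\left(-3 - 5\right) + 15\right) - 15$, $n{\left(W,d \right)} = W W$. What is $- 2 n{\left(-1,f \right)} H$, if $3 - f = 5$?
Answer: $24$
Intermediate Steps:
$f = -2$ ($f = 3 - 5 = -2$)
$n{\left(W,d \right)} = W^{2}$
$H = -12$ ($H = -4 + \left(\left(\left(-3 - 5\right) + 15\right) - 15\right) = -4 + \left(\left(-8 + 15\right) - 15\right) = -4 + \left(7 - 15\right) = -4 - 8 = -12$)
$- 2 n{\left(-1,f \right)} H = - 2 \left(-1\right)^{2} \left(-12\right) = \left(-2\right) 1 \left(-12\right) = \left(-2\right) \left(-12\right) = 24$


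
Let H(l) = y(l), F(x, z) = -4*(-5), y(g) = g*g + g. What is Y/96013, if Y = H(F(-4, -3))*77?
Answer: 32340/96013 ≈ 0.33683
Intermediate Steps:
y(g) = g + g**2 (y(g) = g**2 + g = g + g**2)
F(x, z) = 20
H(l) = l*(1 + l)
Y = 32340 (Y = (20*(1 + 20))*77 = (20*21)*77 = 420*77 = 32340)
Y/96013 = 32340/96013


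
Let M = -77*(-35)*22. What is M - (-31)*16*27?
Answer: 72682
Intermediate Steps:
M = 59290 (M = 2695*22 = 59290)
M - (-31)*16*27 = 59290 - (-31)*16*27 = 59290 - (-31)*432 = 59290 - 1*(-13392) = 59290 + 13392 = 72682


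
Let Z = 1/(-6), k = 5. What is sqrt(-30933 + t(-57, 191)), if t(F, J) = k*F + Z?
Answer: I*sqrt(1123854)/6 ≈ 176.69*I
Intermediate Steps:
Z = -1/6 ≈ -0.16667
t(F, J) = -1/6 + 5*F (t(F, J) = 5*F - 1/6 = -1/6 + 5*F)
sqrt(-30933 + t(-57, 191)) = sqrt(-30933 + (-1/6 + 5*(-57))) = sqrt(-30933 + (-1/6 - 285)) = sqrt(-30933 - 1711/6) = sqrt(-187309/6) = I*sqrt(1123854)/6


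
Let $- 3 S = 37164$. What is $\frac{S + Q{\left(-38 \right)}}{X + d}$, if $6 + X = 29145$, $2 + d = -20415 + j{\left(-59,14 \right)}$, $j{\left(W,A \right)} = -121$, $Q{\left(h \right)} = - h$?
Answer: $- \frac{12350}{8601} \approx -1.4359$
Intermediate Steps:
$S = -12388$ ($S = \left(- \frac{1}{3}\right) 37164 = -12388$)
$d = -20538$ ($d = -2 - 20536 = -20538$)
$X = 29139$ ($X = -6 + 29145 = 29139$)
$\frac{S + Q{\left(-38 \right)}}{X + d} = \frac{-12388 - -38}{29139 - 20538} = \frac{-12388 + 38}{8601} = \left(-12350\right) \frac{1}{8601} = - \frac{12350}{8601}$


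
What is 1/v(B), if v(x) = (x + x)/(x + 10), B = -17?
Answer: 7/34 ≈ 0.20588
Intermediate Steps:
v(x) = 2*x/(10 + x) (v(x) = (2*x)/(10 + x) = 2*x/(10 + x))
1/v(B) = 1/(2*(-17)/(10 - 17)) = 1/(2*(-17)/(-7)) = 1/(2*(-17)*(-⅐)) = 1/(34/7) = 7/34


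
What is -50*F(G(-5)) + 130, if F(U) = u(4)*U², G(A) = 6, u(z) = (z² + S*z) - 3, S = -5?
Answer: 12730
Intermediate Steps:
u(z) = -3 + z² - 5*z (u(z) = (z² - 5*z) - 3 = -3 + z² - 5*z)
F(U) = -7*U² (F(U) = (-3 + 4² - 5*4)*U² = (-3 + 16 - 20)*U² = -7*U²)
-50*F(G(-5)) + 130 = -(-350)*6² + 130 = -(-350)*36 + 130 = -50*(-252) + 130 = 12600 + 130 = 12730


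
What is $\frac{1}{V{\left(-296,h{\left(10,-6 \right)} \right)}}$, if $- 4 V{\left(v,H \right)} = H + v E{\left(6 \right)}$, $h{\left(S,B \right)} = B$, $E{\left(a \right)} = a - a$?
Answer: $\frac{2}{3} \approx 0.66667$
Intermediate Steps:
$E{\left(a \right)} = 0$
$V{\left(v,H \right)} = - \frac{H}{4}$ ($V{\left(v,H \right)} = - \frac{H + v 0}{4} = - \frac{H + 0}{4} = - \frac{H}{4}$)
$\frac{1}{V{\left(-296,h{\left(10,-6 \right)} \right)}} = \frac{1}{\left(- \frac{1}{4}\right) \left(-6\right)} = \frac{1}{\frac{3}{2}} = \frac{2}{3}$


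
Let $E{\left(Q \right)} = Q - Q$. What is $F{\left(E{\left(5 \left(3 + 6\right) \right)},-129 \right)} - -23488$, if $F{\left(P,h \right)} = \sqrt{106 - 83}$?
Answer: $23488 + \sqrt{23} \approx 23493.0$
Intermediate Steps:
$E{\left(Q \right)} = 0$
$F{\left(P,h \right)} = \sqrt{23}$
$F{\left(E{\left(5 \left(3 + 6\right) \right)},-129 \right)} - -23488 = \sqrt{23} - -23488 = \sqrt{23} + 23488 = 23488 + \sqrt{23}$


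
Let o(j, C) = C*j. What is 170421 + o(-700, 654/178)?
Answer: 14938569/89 ≈ 1.6785e+5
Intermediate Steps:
170421 + o(-700, 654/178) = 170421 + (654/178)*(-700) = 170421 + (654*(1/178))*(-700) = 170421 + (327/89)*(-700) = 170421 - 228900/89 = 14938569/89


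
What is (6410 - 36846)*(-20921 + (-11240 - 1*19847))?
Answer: 1582915488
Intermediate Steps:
(6410 - 36846)*(-20921 + (-11240 - 1*19847)) = -30436*(-20921 + (-11240 - 19847)) = -30436*(-20921 - 31087) = -30436*(-52008) = 1582915488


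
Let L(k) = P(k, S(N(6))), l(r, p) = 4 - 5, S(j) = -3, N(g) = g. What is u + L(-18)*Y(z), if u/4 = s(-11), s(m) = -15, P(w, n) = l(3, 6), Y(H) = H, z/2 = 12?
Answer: -84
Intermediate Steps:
z = 24 (z = 2*12 = 24)
l(r, p) = -1
P(w, n) = -1
L(k) = -1
u = -60 (u = 4*(-15) = -60)
u + L(-18)*Y(z) = -60 - 1*24 = -60 - 24 = -84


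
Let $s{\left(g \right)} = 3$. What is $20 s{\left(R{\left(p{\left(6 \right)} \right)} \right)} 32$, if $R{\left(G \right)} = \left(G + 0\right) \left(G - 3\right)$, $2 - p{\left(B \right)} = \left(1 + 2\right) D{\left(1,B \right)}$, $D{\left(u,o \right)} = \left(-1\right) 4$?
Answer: $1920$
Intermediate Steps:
$D{\left(u,o \right)} = -4$
$p{\left(B \right)} = 14$ ($p{\left(B \right)} = 2 - \left(1 + 2\right) \left(-4\right) = 2 - 3 \left(-4\right) = 2 - -12 = 2 + 12 = 14$)
$R{\left(G \right)} = G \left(-3 + G\right)$
$20 s{\left(R{\left(p{\left(6 \right)} \right)} \right)} 32 = 20 \cdot 3 \cdot 32 = 60 \cdot 32 = 1920$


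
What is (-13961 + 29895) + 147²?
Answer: 37543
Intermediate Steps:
(-13961 + 29895) + 147² = 15934 + 21609 = 37543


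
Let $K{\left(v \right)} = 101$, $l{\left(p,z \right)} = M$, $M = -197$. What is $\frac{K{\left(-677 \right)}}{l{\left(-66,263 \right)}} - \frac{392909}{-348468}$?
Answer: $\frac{42207805}{68648196} \approx 0.61484$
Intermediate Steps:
$l{\left(p,z \right)} = -197$
$\frac{K{\left(-677 \right)}}{l{\left(-66,263 \right)}} - \frac{392909}{-348468} = \frac{101}{-197} - \frac{392909}{-348468} = 101 \left(- \frac{1}{197}\right) - - \frac{392909}{348468} = - \frac{101}{197} + \frac{392909}{348468} = \frac{42207805}{68648196}$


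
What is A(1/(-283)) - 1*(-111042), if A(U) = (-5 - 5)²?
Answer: 111142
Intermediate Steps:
A(U) = 100 (A(U) = (-10)² = 100)
A(1/(-283)) - 1*(-111042) = 100 - 1*(-111042) = 100 + 111042 = 111142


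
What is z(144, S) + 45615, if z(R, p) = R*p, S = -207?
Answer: 15807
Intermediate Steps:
z(144, S) + 45615 = 144*(-207) + 45615 = -29808 + 45615 = 15807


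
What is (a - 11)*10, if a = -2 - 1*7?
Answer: -200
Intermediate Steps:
a = -9 (a = -2 - 7 = -9)
(a - 11)*10 = (-9 - 11)*10 = -20*10 = -200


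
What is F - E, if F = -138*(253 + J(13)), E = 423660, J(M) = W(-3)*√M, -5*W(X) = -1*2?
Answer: -458574 - 276*√13/5 ≈ -4.5877e+5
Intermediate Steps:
W(X) = ⅖ (W(X) = -(-1)*2/5 = -⅕*(-2) = ⅖)
J(M) = 2*√M/5
F = -34914 - 276*√13/5 (F = -138*(253 + 2*√13/5) = -34914 - 276*√13/5 ≈ -35113.)
F - E = (-34914 - 276*√13/5) - 1*423660 = (-34914 - 276*√13/5) - 423660 = -458574 - 276*√13/5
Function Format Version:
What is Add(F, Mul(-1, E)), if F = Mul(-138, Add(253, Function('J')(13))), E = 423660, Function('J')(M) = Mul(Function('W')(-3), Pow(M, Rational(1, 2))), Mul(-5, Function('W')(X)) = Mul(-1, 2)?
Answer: Add(-458574, Mul(Rational(-276, 5), Pow(13, Rational(1, 2)))) ≈ -4.5877e+5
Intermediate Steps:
Function('W')(X) = Rational(2, 5) (Function('W')(X) = Mul(Rational(-1, 5), Mul(-1, 2)) = Mul(Rational(-1, 5), -2) = Rational(2, 5))
Function('J')(M) = Mul(Rational(2, 5), Pow(M, Rational(1, 2)))
F = Add(-34914, Mul(Rational(-276, 5), Pow(13, Rational(1, 2)))) (F = Mul(-138, Add(253, Mul(Rational(2, 5), Pow(13, Rational(1, 2))))) = Add(-34914, Mul(Rational(-276, 5), Pow(13, Rational(1, 2)))) ≈ -35113.)
Add(F, Mul(-1, E)) = Add(Add(-34914, Mul(Rational(-276, 5), Pow(13, Rational(1, 2)))), Mul(-1, 423660)) = Add(Add(-34914, Mul(Rational(-276, 5), Pow(13, Rational(1, 2)))), -423660) = Add(-458574, Mul(Rational(-276, 5), Pow(13, Rational(1, 2))))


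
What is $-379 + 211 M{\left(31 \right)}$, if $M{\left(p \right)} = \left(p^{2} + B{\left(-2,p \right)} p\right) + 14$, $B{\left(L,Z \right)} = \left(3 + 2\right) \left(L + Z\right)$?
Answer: $1153791$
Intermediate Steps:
$B{\left(L,Z \right)} = 5 L + 5 Z$ ($B{\left(L,Z \right)} = 5 \left(L + Z\right) = 5 L + 5 Z$)
$M{\left(p \right)} = 14 + p^{2} + p \left(-10 + 5 p\right)$ ($M{\left(p \right)} = \left(p^{2} + \left(5 \left(-2\right) + 5 p\right) p\right) + 14 = \left(p^{2} + \left(-10 + 5 p\right) p\right) + 14 = \left(p^{2} + p \left(-10 + 5 p\right)\right) + 14 = 14 + p^{2} + p \left(-10 + 5 p\right)$)
$-379 + 211 M{\left(31 \right)} = -379 + 211 \left(14 - 310 + 6 \cdot 31^{2}\right) = -379 + 211 \left(14 - 310 + 6 \cdot 961\right) = -379 + 211 \left(14 - 310 + 5766\right) = -379 + 211 \cdot 5470 = -379 + 1154170 = 1153791$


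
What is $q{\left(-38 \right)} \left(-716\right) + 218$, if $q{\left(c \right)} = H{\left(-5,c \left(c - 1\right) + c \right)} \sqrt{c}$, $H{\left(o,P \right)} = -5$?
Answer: $218 + 3580 i \sqrt{38} \approx 218.0 + 22069.0 i$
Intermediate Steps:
$q{\left(c \right)} = - 5 \sqrt{c}$
$q{\left(-38 \right)} \left(-716\right) + 218 = - 5 \sqrt{-38} \left(-716\right) + 218 = - 5 i \sqrt{38} \left(-716\right) + 218 = 3580 i \sqrt{38} + 218 = 218 + 3580 i \sqrt{38}$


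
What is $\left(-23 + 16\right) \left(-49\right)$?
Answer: $343$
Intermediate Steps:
$\left(-23 + 16\right) \left(-49\right) = \left(-7\right) \left(-49\right) = 343$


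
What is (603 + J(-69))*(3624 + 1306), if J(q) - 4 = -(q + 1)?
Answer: 3327750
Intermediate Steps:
J(q) = 3 - q (J(q) = 4 - (q + 1) = 4 - (1 + q) = 4 + (-1 - q) = 3 - q)
(603 + J(-69))*(3624 + 1306) = (603 + (3 - 1*(-69)))*(3624 + 1306) = (603 + (3 + 69))*4930 = (603 + 72)*4930 = 675*4930 = 3327750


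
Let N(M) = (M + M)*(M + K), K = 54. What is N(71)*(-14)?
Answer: -248500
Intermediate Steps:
N(M) = 2*M*(54 + M) (N(M) = (M + M)*(M + 54) = (2*M)*(54 + M) = 2*M*(54 + M))
N(71)*(-14) = (2*71*(54 + 71))*(-14) = (2*71*125)*(-14) = 17750*(-14) = -248500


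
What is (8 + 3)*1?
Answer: 11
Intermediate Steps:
(8 + 3)*1 = 11*1 = 11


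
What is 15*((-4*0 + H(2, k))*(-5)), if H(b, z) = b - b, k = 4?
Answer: 0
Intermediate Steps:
H(b, z) = 0
15*((-4*0 + H(2, k))*(-5)) = 15*((-4*0 + 0)*(-5)) = 15*((0 + 0)*(-5)) = 15*(0*(-5)) = 15*0 = 0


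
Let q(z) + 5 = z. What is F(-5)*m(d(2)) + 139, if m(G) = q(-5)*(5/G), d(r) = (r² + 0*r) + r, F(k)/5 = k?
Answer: 1042/3 ≈ 347.33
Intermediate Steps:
q(z) = -5 + z
F(k) = 5*k
d(r) = r + r² (d(r) = (r² + 0) + r = r² + r = r + r²)
m(G) = -50/G (m(G) = (-5 - 5)*(5/G) = -50/G)
F(-5)*m(d(2)) + 139 = (5*(-5))*(-50*1/(2*(1 + 2))) + 139 = -(-1250)/(2*3) + 139 = -(-1250)/6 + 139 = -25*(-25/3) + 139 = 625/3 + 139 = 1042/3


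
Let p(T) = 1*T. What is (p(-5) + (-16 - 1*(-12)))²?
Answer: 81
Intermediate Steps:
p(T) = T
(p(-5) + (-16 - 1*(-12)))² = (-5 + (-16 - 1*(-12)))² = (-5 + (-16 + 12))² = (-5 - 4)² = (-9)² = 81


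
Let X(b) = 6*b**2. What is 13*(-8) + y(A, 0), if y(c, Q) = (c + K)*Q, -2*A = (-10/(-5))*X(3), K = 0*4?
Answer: -104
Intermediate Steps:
K = 0
A = -54 (A = -(-10/(-5))*6*3**2/2 = -(-10*(-1)/5)*6*9/2 = -(-2*(-1))*54/2 = -54 ≈ -54.000)
y(c, Q) = Q*c (y(c, Q) = (c + 0)*Q = c*Q = Q*c)
13*(-8) + y(A, 0) = 13*(-8) + 0*(-54) = -104 + 0 = -104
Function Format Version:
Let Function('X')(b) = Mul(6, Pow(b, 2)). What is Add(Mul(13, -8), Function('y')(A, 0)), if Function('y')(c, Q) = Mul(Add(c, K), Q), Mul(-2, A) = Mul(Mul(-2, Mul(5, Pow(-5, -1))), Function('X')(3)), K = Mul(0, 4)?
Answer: -104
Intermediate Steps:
K = 0
A = -54 (A = Mul(Rational(-1, 2), Mul(Mul(-2, Mul(5, Pow(-5, -1))), Mul(6, Pow(3, 2)))) = Mul(Rational(-1, 2), Mul(Mul(-2, Mul(5, Rational(-1, 5))), Mul(6, 9))) = Mul(Rational(-1, 2), Mul(Mul(-2, -1), 54)) = Mul(Rational(-1, 2), Mul(2, 54)) = Mul(Rational(-1, 2), 108) = -54)
Function('y')(c, Q) = Mul(Q, c) (Function('y')(c, Q) = Mul(Add(c, 0), Q) = Mul(c, Q) = Mul(Q, c))
Add(Mul(13, -8), Function('y')(A, 0)) = Add(Mul(13, -8), Mul(0, -54)) = Add(-104, 0) = -104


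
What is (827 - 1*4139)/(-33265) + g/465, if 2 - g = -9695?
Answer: 64822157/3093645 ≈ 20.953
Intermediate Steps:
g = 9697 (g = 2 - 1*(-9695) = 2 + 9695 = 9697)
(827 - 1*4139)/(-33265) + g/465 = (827 - 1*4139)/(-33265) + 9697/465 = (827 - 4139)*(-1/33265) + 9697*(1/465) = -3312*(-1/33265) + 9697/465 = 3312/33265 + 9697/465 = 64822157/3093645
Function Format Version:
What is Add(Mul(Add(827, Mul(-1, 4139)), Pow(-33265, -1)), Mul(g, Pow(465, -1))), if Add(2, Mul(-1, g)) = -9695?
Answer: Rational(64822157, 3093645) ≈ 20.953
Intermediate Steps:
g = 9697 (g = Add(2, Mul(-1, -9695)) = Add(2, 9695) = 9697)
Add(Mul(Add(827, Mul(-1, 4139)), Pow(-33265, -1)), Mul(g, Pow(465, -1))) = Add(Mul(Add(827, Mul(-1, 4139)), Pow(-33265, -1)), Mul(9697, Pow(465, -1))) = Add(Mul(Add(827, -4139), Rational(-1, 33265)), Mul(9697, Rational(1, 465))) = Add(Mul(-3312, Rational(-1, 33265)), Rational(9697, 465)) = Add(Rational(3312, 33265), Rational(9697, 465)) = Rational(64822157, 3093645)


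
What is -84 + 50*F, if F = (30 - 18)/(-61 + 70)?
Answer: -52/3 ≈ -17.333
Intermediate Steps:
F = 4/3 (F = 12/9 = 12*(⅑) = 4/3 ≈ 1.3333)
-84 + 50*F = -84 + 50*(4/3) = -84 + 200/3 = -52/3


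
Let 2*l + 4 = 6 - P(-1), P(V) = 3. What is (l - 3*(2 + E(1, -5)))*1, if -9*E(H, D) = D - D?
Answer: -13/2 ≈ -6.5000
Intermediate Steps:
E(H, D) = 0 (E(H, D) = -(D - D)/9 = -⅑*0 = 0)
l = -½ (l = -2 + (6 - 1*3)/2 = -2 + (6 - 3)/2 = -2 + (½)*3 = -2 + 3/2 = -½ ≈ -0.50000)
(l - 3*(2 + E(1, -5)))*1 = (-½ - 3*(2 + 0))*1 = (-½ - 3*2)*1 = (-½ - 6)*1 = -13/2*1 = -13/2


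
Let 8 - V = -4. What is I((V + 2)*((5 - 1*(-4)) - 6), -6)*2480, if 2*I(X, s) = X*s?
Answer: -312480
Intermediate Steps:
V = 12 (V = 8 - 1*(-4) = 8 + 4 = 12)
I(X, s) = X*s/2 (I(X, s) = (X*s)/2 = X*s/2)
I((V + 2)*((5 - 1*(-4)) - 6), -6)*2480 = ((½)*((12 + 2)*((5 - 1*(-4)) - 6))*(-6))*2480 = ((½)*(14*((5 + 4) - 6))*(-6))*2480 = ((½)*(14*(9 - 6))*(-6))*2480 = ((½)*(14*3)*(-6))*2480 = ((½)*42*(-6))*2480 = -126*2480 = -312480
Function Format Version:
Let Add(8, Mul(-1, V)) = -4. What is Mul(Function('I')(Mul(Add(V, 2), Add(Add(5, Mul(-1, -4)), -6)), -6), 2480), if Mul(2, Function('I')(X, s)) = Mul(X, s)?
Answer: -312480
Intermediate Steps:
V = 12 (V = Add(8, Mul(-1, -4)) = Add(8, 4) = 12)
Function('I')(X, s) = Mul(Rational(1, 2), X, s) (Function('I')(X, s) = Mul(Rational(1, 2), Mul(X, s)) = Mul(Rational(1, 2), X, s))
Mul(Function('I')(Mul(Add(V, 2), Add(Add(5, Mul(-1, -4)), -6)), -6), 2480) = Mul(Mul(Rational(1, 2), Mul(Add(12, 2), Add(Add(5, Mul(-1, -4)), -6)), -6), 2480) = Mul(Mul(Rational(1, 2), Mul(14, Add(Add(5, 4), -6)), -6), 2480) = Mul(Mul(Rational(1, 2), Mul(14, Add(9, -6)), -6), 2480) = Mul(Mul(Rational(1, 2), Mul(14, 3), -6), 2480) = Mul(Mul(Rational(1, 2), 42, -6), 2480) = Mul(-126, 2480) = -312480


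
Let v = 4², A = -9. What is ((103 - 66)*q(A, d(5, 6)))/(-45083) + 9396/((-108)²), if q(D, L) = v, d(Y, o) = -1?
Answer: 1286095/1622988 ≈ 0.79242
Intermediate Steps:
v = 16
q(D, L) = 16
((103 - 66)*q(A, d(5, 6)))/(-45083) + 9396/((-108)²) = ((103 - 66)*16)/(-45083) + 9396/((-108)²) = (37*16)*(-1/45083) + 9396/11664 = 592*(-1/45083) + 9396*(1/11664) = -592/45083 + 29/36 = 1286095/1622988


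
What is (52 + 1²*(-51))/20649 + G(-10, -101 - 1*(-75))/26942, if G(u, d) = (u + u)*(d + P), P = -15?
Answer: 8479561/278162679 ≈ 0.030484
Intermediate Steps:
G(u, d) = 2*u*(-15 + d) (G(u, d) = (u + u)*(d - 15) = (2*u)*(-15 + d) = 2*u*(-15 + d))
(52 + 1²*(-51))/20649 + G(-10, -101 - 1*(-75))/26942 = (52 + 1²*(-51))/20649 + (2*(-10)*(-15 + (-101 - 1*(-75))))/26942 = (52 + 1*(-51))*(1/20649) + (2*(-10)*(-15 + (-101 + 75)))*(1/26942) = (52 - 51)*(1/20649) + (2*(-10)*(-15 - 26))*(1/26942) = 1*(1/20649) + (2*(-10)*(-41))*(1/26942) = 1/20649 + 820*(1/26942) = 1/20649 + 410/13471 = 8479561/278162679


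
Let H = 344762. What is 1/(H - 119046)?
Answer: 1/225716 ≈ 4.4303e-6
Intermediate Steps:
1/(H - 119046) = 1/(344762 - 119046) = 1/225716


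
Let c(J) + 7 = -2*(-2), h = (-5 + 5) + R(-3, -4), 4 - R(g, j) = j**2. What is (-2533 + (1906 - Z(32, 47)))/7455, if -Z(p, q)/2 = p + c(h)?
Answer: -569/7455 ≈ -0.076325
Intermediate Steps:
R(g, j) = 4 - j**2
h = -12 (h = (-5 + 5) + (4 - 1*(-4)**2) = 0 + (4 - 1*16) = 0 + (4 - 16) = 0 - 12 = -12)
c(J) = -3 (c(J) = -7 - 2*(-2) = -7 + 4 = -3)
Z(p, q) = 6 - 2*p (Z(p, q) = -2*(p - 3) = -2*(-3 + p) = 6 - 2*p)
(-2533 + (1906 - Z(32, 47)))/7455 = (-2533 + (1906 - (6 - 2*32)))/7455 = (-2533 + (1906 - (6 - 64)))*(1/7455) = (-2533 + (1906 - 1*(-58)))*(1/7455) = (-2533 + (1906 + 58))*(1/7455) = (-2533 + 1964)*(1/7455) = -569*1/7455 = -569/7455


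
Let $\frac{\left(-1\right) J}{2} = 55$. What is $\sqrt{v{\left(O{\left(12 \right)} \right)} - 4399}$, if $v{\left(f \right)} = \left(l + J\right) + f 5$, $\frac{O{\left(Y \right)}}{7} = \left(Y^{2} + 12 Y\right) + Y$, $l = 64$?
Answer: $\sqrt{6055} \approx 77.814$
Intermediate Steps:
$J = -110$ ($J = \left(-2\right) 55 = -110$)
$O{\left(Y \right)} = 7 Y^{2} + 91 Y$ ($O{\left(Y \right)} = 7 \left(\left(Y^{2} + 12 Y\right) + Y\right) = 7 \left(Y^{2} + 13 Y\right) = 7 Y^{2} + 91 Y$)
$v{\left(f \right)} = -46 + 5 f$ ($v{\left(f \right)} = \left(64 - 110\right) + f 5 = -46 + 5 f$)
$\sqrt{v{\left(O{\left(12 \right)} \right)} - 4399} = \sqrt{\left(-46 + 5 \cdot 7 \cdot 12 \left(13 + 12\right)\right) - 4399} = \sqrt{\left(-46 + 5 \cdot 7 \cdot 12 \cdot 25\right) - 4399} = \sqrt{\left(-46 + 5 \cdot 2100\right) - 4399} = \sqrt{\left(-46 + 10500\right) - 4399} = \sqrt{10454 - 4399} = \sqrt{6055}$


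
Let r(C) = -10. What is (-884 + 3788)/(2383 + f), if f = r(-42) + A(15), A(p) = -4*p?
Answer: 968/771 ≈ 1.2555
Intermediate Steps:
f = -70 (f = -10 - 4*15 = -10 - 60 = -70)
(-884 + 3788)/(2383 + f) = (-884 + 3788)/(2383 - 70) = 2904/2313 = 2904*(1/2313) = 968/771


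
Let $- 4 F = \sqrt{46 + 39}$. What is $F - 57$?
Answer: $-57 - \frac{\sqrt{85}}{4} \approx -59.305$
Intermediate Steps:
$F = - \frac{\sqrt{85}}{4}$ ($F = - \frac{\sqrt{46 + 39}}{4} = - \frac{\sqrt{85}}{4} \approx -2.3049$)
$F - 57 = - \frac{\sqrt{85}}{4} - 57 = -57 - \frac{\sqrt{85}}{4}$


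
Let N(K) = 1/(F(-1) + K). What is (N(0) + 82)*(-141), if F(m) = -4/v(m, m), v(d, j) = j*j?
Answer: -46107/4 ≈ -11527.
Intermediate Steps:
v(d, j) = j**2
F(m) = -4/m**2
N(K) = 1/(-4 + K) (N(K) = 1/(-4/(-1)**2 + K) = 1/(-4*1 + K) = 1/(-4 + K))
(N(0) + 82)*(-141) = (1/(-4 + 0) + 82)*(-141) = (1/(-4) + 82)*(-141) = (-1/4 + 82)*(-141) = (327/4)*(-141) = -46107/4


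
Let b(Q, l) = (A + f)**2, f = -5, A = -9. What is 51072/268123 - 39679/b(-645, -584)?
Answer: -10628842405/52552108 ≈ -202.25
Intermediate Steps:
b(Q, l) = 196 (b(Q, l) = (-9 - 5)**2 = (-14)**2 = 196)
51072/268123 - 39679/b(-645, -584) = 51072/268123 - 39679/196 = -10628842405/52552108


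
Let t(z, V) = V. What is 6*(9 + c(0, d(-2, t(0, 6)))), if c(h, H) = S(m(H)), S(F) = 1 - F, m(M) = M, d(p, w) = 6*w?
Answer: -156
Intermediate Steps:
c(h, H) = 1 - H
6*(9 + c(0, d(-2, t(0, 6)))) = 6*(9 + (1 - 6*6)) = 6*(9 + (1 - 1*36)) = 6*(9 + (1 - 36)) = 6*(9 - 35) = 6*(-26) = -156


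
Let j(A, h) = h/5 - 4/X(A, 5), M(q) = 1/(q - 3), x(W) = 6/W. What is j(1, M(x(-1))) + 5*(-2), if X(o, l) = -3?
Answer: -391/45 ≈ -8.6889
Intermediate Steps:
M(q) = 1/(-3 + q)
j(A, h) = 4/3 + h/5 (j(A, h) = h/5 - 4/(-3) = h*(⅕) - 4*(-⅓) = h/5 + 4/3 = 4/3 + h/5)
j(1, M(x(-1))) + 5*(-2) = (4/3 + 1/(5*(-3 + 6/(-1)))) + 5*(-2) = (4/3 + 1/(5*(-3 + 6*(-1)))) - 10 = (4/3 + 1/(5*(-3 - 6))) - 10 = (4/3 + (⅕)/(-9)) - 10 = (4/3 + (⅕)*(-⅑)) - 10 = (4/3 - 1/45) - 10 = 59/45 - 10 = -391/45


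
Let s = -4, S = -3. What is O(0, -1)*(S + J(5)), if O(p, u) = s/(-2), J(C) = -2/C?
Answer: -34/5 ≈ -6.8000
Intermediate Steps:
O(p, u) = 2 (O(p, u) = -4/(-2) = -4*(-½) = 2)
O(0, -1)*(S + J(5)) = 2*(-3 - 2/5) = 2*(-3 - 2*⅕) = 2*(-3 - ⅖) = 2*(-17/5) = -34/5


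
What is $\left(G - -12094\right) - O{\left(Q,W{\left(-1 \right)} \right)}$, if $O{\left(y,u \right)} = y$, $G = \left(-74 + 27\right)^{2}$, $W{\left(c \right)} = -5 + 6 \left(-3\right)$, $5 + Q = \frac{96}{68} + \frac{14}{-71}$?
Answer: $\frac{17268290}{1207} \approx 14307.0$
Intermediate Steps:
$Q = - \frac{4569}{1207}$ ($Q = -5 + \left(\frac{96}{68} + \frac{14}{-71}\right) = -5 + \left(96 \cdot \frac{1}{68} + 14 \left(- \frac{1}{71}\right)\right) = -5 + \left(\frac{24}{17} - \frac{14}{71}\right) = -5 + \frac{1466}{1207} = - \frac{4569}{1207} \approx -3.7854$)
$W{\left(c \right)} = -23$ ($W{\left(c \right)} = -5 - 18 = -23$)
$G = 2209$ ($G = \left(-47\right)^{2} = 2209$)
$\left(G - -12094\right) - O{\left(Q,W{\left(-1 \right)} \right)} = \left(2209 - -12094\right) - - \frac{4569}{1207} = \left(2209 + 12094\right) + \frac{4569}{1207} = 14303 + \frac{4569}{1207} = \frac{17268290}{1207}$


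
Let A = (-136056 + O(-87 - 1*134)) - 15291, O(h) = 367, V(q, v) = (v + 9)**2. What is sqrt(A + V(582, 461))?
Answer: 4*sqrt(4370) ≈ 264.42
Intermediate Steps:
V(q, v) = (9 + v)**2
A = -150980 (A = (-136056 + 367) - 15291 = -135689 - 15291 = -150980)
sqrt(A + V(582, 461)) = sqrt(-150980 + (9 + 461)**2) = sqrt(-150980 + 470**2) = sqrt(-150980 + 220900) = sqrt(69920) = 4*sqrt(4370)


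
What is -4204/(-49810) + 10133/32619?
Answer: 320927503/812376195 ≈ 0.39505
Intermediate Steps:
-4204/(-49810) + 10133/32619 = -4204*(-1/49810) + 10133*(1/32619) = 2102/24905 + 10133/32619 = 320927503/812376195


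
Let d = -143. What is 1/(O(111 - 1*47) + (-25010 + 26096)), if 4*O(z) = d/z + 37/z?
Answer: 128/138955 ≈ 0.00092116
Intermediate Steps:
O(z) = -53/(2*z) (O(z) = (-143/z + 37/z)/4 = (-106/z)/4 = -53/(2*z))
1/(O(111 - 1*47) + (-25010 + 26096)) = 1/(-53/(2*(111 - 1*47)) + (-25010 + 26096)) = 1/(-53/(2*(111 - 47)) + 1086) = 1/(-53/2/64 + 1086) = 1/(-53/2*1/64 + 1086) = 1/(-53/128 + 1086) = 1/(138955/128) = 128/138955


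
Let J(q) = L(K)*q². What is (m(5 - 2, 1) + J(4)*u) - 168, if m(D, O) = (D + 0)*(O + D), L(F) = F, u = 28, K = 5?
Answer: 2084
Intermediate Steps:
J(q) = 5*q²
m(D, O) = D*(D + O)
(m(5 - 2, 1) + J(4)*u) - 168 = ((5 - 2)*((5 - 2) + 1) + (5*4²)*28) - 168 = (3*(3 + 1) + (5*16)*28) - 168 = (3*4 + 80*28) - 168 = (12 + 2240) - 168 = 2252 - 168 = 2084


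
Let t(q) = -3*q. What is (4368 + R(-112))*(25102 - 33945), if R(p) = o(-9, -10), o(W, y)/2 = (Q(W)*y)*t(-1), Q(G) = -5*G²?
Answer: -253511124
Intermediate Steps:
o(W, y) = -30*y*W² (o(W, y) = 2*(((-5*W²)*y)*(-3*(-1))) = 2*(-5*y*W²*3) = 2*(-15*y*W²) = -30*y*W²)
R(p) = 24300 (R(p) = -30*(-10)*(-9)² = -30*(-10)*81 = 24300)
(4368 + R(-112))*(25102 - 33945) = (4368 + 24300)*(25102 - 33945) = 28668*(-8843) = -253511124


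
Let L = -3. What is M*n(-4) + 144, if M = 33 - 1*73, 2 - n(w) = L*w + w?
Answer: 384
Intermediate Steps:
n(w) = 2 + 2*w (n(w) = 2 - (-3*w + w) = 2 - (-2)*w = 2 + 2*w)
M = -40 (M = 33 - 73 = -40)
M*n(-4) + 144 = -40*(2 + 2*(-4)) + 144 = -40*(2 - 8) + 144 = -40*(-6) + 144 = 240 + 144 = 384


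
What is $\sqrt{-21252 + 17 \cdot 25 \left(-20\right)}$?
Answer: $2 i \sqrt{7438} \approx 172.49 i$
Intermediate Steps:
$\sqrt{-21252 + 17 \cdot 25 \left(-20\right)} = \sqrt{-21252 + 425 \left(-20\right)} = \sqrt{-21252 - 8500} = \sqrt{-29752} = 2 i \sqrt{7438}$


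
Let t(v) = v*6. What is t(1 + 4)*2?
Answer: 60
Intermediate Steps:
t(v) = 6*v
t(1 + 4)*2 = (6*(1 + 4))*2 = (6*5)*2 = 30*2 = 60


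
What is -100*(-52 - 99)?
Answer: 15100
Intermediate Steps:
-100*(-52 - 99) = -100*(-151) = 15100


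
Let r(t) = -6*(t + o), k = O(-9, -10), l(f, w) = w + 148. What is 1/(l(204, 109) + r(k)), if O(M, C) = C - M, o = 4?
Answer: 1/239 ≈ 0.0041841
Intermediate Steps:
l(f, w) = 148 + w
k = -1 (k = -10 - 1*(-9) = -10 + 9 = -1)
r(t) = -24 - 6*t (r(t) = -6*(t + 4) = -6*(4 + t) = -24 - 6*t)
1/(l(204, 109) + r(k)) = 1/((148 + 109) + (-24 - 6*(-1))) = 1/(257 + (-24 + 6)) = 1/(257 - 18) = 1/239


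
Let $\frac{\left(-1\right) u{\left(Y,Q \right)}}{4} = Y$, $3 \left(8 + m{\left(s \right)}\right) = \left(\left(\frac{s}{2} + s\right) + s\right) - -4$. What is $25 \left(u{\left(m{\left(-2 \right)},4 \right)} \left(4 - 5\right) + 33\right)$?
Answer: $- \frac{25}{3} \approx -8.3333$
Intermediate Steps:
$m{\left(s \right)} = - \frac{20}{3} + \frac{5 s}{6}$ ($m{\left(s \right)} = -8 + \frac{\left(\left(\frac{s}{2} + s\right) + s\right) - -4}{3} = -8 + \frac{\left(\left(s \frac{1}{2} + s\right) + s\right) + 4}{3} = -8 + \frac{\left(\left(\frac{s}{2} + s\right) + s\right) + 4}{3} = -8 + \frac{\left(\frac{3 s}{2} + s\right) + 4}{3} = -8 + \frac{\frac{5 s}{2} + 4}{3} = -8 + \frac{4 + \frac{5 s}{2}}{3} = -8 + \left(\frac{4}{3} + \frac{5 s}{6}\right) = - \frac{20}{3} + \frac{5 s}{6}$)
$u{\left(Y,Q \right)} = - 4 Y$
$25 \left(u{\left(m{\left(-2 \right)},4 \right)} \left(4 - 5\right) + 33\right) = 25 \left(- 4 \left(- \frac{20}{3} + \frac{5}{6} \left(-2\right)\right) \left(4 - 5\right) + 33\right) = 25 \left(- 4 \left(- \frac{20}{3} - \frac{5}{3}\right) \left(-1\right) + 33\right) = 25 \left(\left(-4\right) \left(- \frac{25}{3}\right) \left(-1\right) + 33\right) = 25 \left(\frac{100}{3} \left(-1\right) + 33\right) = 25 \left(- \frac{100}{3} + 33\right) = 25 \left(- \frac{1}{3}\right) = - \frac{25}{3}$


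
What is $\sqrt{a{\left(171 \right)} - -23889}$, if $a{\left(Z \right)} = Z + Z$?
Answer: $\sqrt{24231} \approx 155.66$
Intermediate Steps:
$a{\left(Z \right)} = 2 Z$
$\sqrt{a{\left(171 \right)} - -23889} = \sqrt{2 \cdot 171 - -23889} = \sqrt{342 + 23889} = \sqrt{24231}$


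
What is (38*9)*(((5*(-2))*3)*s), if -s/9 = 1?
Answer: 92340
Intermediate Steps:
s = -9 (s = -9*1 = -9)
(38*9)*(((5*(-2))*3)*s) = (38*9)*(((5*(-2))*3)*(-9)) = 342*(-10*3*(-9)) = 342*(-30*(-9)) = 342*270 = 92340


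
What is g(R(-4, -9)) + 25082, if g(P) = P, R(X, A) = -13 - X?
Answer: 25073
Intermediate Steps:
g(R(-4, -9)) + 25082 = (-13 - 1*(-4)) + 25082 = (-13 + 4) + 25082 = -9 + 25082 = 25073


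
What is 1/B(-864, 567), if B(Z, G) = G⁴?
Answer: 1/103355177121 ≈ 9.6754e-12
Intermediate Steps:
1/B(-864, 567) = 1/(567⁴) = 1/103355177121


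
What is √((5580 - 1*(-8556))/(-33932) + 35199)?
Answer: √2532935432589/8483 ≈ 187.61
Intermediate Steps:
√((5580 - 1*(-8556))/(-33932) + 35199) = √((5580 + 8556)*(-1/33932) + 35199) = √(14136*(-1/33932) + 35199) = √(-3534/8483 + 35199) = √(298589583/8483) = √2532935432589/8483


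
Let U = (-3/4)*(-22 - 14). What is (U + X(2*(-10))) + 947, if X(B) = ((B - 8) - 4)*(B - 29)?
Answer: 2542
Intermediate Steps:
X(B) = (-29 + B)*(-12 + B) (X(B) = ((-8 + B) - 4)*(-29 + B) = (-12 + B)*(-29 + B) = (-29 + B)*(-12 + B))
U = 27 (U = -3*¼*(-36) = -¾*(-36) = 27)
(U + X(2*(-10))) + 947 = (27 + (348 + (2*(-10))² - 82*(-10))) + 947 = (27 + (348 + (-20)² - 41*(-20))) + 947 = (27 + (348 + 400 + 820)) + 947 = (27 + 1568) + 947 = 1595 + 947 = 2542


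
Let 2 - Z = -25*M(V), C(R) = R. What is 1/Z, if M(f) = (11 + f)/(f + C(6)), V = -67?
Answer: 61/1522 ≈ 0.040079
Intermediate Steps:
M(f) = (11 + f)/(6 + f) (M(f) = (11 + f)/(f + 6) = (11 + f)/(6 + f))
Z = 1522/61 (Z = 2 - (-25)*(11 - 67)/(6 - 67) = 2 - (-25)*-56/(-61) = 2 - (-25)*(-1/61*(-56)) = 2 - (-25)*56/61 = 2 - 1*(-1400/61) = 2 + 1400/61 = 1522/61 ≈ 24.951)
1/Z = 1/(1522/61) = 61/1522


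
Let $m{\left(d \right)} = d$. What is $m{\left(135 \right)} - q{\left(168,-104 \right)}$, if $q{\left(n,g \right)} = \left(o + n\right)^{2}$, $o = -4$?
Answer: $-26761$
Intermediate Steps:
$q{\left(n,g \right)} = \left(-4 + n\right)^{2}$
$m{\left(135 \right)} - q{\left(168,-104 \right)} = 135 - \left(-4 + 168\right)^{2} = 135 - 164^{2} = 135 - 26896 = -26761$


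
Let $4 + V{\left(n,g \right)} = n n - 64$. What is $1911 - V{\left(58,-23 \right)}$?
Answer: $-1385$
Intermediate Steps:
$V{\left(n,g \right)} = -68 + n^{2}$ ($V{\left(n,g \right)} = -4 + \left(n n - 64\right) = -4 + \left(n^{2} - 64\right) = -4 + \left(-64 + n^{2}\right) = -68 + n^{2}$)
$1911 - V{\left(58,-23 \right)} = 1911 - \left(-68 + 58^{2}\right) = 1911 - \left(-68 + 3364\right) = 1911 - 3296 = -1385$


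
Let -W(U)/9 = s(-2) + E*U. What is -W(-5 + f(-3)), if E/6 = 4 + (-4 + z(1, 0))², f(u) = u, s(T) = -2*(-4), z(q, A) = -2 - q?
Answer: -22824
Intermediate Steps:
s(T) = 8
E = 318 (E = 6*(4 + (-4 + (-2 - 1*1))²) = 6*(4 + (-4 + (-2 - 1))²) = 6*(4 + (-4 - 3)²) = 6*(4 + (-7)²) = 6*(4 + 49) = 6*53 = 318)
W(U) = -72 - 2862*U (W(U) = -9*(8 + 318*U) = -72 - 2862*U)
-W(-5 + f(-3)) = -(-72 - 2862*(-5 - 3)) = -(-72 - 2862*(-8)) = -(-72 + 22896) = -1*22824 = -22824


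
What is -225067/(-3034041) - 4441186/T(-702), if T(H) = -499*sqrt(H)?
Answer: 225067/3034041 - 2220593*I*sqrt(78)/58383 ≈ 0.074181 - 335.92*I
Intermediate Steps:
-225067/(-3034041) - 4441186/T(-702) = -225067/(-3034041) - 4441186*I*sqrt(78)/116766 = -225067*(-1/3034041) - 4441186*I*sqrt(78)/116766 = 225067/3034041 - 4441186*I*sqrt(78)/116766 = 225067/3034041 - 2220593*I*sqrt(78)/58383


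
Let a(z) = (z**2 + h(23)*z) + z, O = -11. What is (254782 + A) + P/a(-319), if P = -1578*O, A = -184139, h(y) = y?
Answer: 604352443/8555 ≈ 70643.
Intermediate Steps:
a(z) = z**2 + 24*z (a(z) = (z**2 + 23*z) + z = z**2 + 24*z)
P = 17358 (P = -1578*(-11) = 17358)
(254782 + A) + P/a(-319) = (254782 - 184139) + 17358/((-319*(24 - 319))) = 70643 + 17358/((-319*(-295))) = 70643 + 17358/94105 = 70643 + 17358*(1/94105) = 70643 + 1578/8555 = 604352443/8555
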